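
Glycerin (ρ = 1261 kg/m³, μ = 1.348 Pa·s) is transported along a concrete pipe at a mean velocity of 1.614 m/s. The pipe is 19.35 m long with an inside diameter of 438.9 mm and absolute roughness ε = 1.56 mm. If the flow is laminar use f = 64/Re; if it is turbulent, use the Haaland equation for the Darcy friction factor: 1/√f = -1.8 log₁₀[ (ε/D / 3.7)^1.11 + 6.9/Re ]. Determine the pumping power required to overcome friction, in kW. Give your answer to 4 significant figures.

Reynolds number Re = ρVD/μ = 1261 · 1.614 · 0.4389 / 1.35 = 662.7.
Re < 2300 → laminar flow, so f = 64/Re = 64/662.7 = 0.09658 (the turbulent correlation is not needed).
Darcy-Weisbach: ΔP = f(L/D)(ρV²/2) = 0.09658·(19.35/0.4389)·(1261·1.614²/2) = 0.09658·44.09·1642 = 6993 Pa.
Q = V·A = 1.614·0.1513 = 0.2442 m³/s.
Pumping power P = QΔP = 0.2442·6993 = 1707.7 W = 1.708 kW.

P ≈ 1.708 kW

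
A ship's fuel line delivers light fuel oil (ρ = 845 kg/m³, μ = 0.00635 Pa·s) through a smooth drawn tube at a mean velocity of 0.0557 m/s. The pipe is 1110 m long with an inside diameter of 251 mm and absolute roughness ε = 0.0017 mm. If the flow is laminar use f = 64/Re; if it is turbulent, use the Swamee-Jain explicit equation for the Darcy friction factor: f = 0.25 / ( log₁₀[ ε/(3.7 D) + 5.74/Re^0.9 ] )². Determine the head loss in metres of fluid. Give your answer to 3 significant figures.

h_f ≈ 0.0241 m

Reynolds number Re = ρVD/μ = 845 · 0.0557 · 0.251 / 0.00635 = 1860.
Re < 2300 → laminar flow, so f = 64/Re = 64/1860 = 0.0344 (the turbulent correlation is not needed).
Darcy-Weisbach: ΔP = f(L/D)(ρV²/2) = 0.0344·(1110/0.251)·(845·0.0557²/2) = 0.0344·4422·1.311 = 199.4 Pa.
Head loss h_f = ΔP/(ρg) = 199.4/(845·9.81) = 0.0241 m.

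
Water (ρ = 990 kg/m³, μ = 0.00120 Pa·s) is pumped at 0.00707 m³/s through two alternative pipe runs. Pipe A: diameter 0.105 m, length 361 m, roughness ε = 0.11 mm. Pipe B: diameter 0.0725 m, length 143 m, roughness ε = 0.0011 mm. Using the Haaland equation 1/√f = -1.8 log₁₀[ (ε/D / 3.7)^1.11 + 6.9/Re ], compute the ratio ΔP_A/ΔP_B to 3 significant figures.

ΔP_A/ΔP_B ≈ 0.510

Pipe A: V = Q/A = 0.00707/0.008659 = 0.8165 m/s; Re = 7.073e+04; ε/D = 0.00105; Haaland → f = 0.02289; ΔP_A = f(L/D)(ρV²/2) = 2.597e+04 Pa.
Pipe B: V = Q/A = 0.00707/0.004128 = 1.713 m/s; Re = 1.024e+05; ε/D = 1.52e-05; Haaland → f = 0.01779; ΔP_B = f(L/D)(ρV²/2) = 5.095e+04 Pa.
ΔP_A/ΔP_B = 2.597e+04/5.095e+04 = 0.510.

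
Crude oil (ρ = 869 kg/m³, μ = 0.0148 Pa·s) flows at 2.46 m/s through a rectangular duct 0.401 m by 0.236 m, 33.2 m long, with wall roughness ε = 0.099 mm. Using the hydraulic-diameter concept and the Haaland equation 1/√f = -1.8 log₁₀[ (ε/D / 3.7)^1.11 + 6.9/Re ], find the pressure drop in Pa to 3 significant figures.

Hydraulic diameter D_h = 4A/P = 4·(0.401·0.236)/(2·(0.401+0.236)) = 0.3785/1.274 = 0.2971 m.
Re = ρVD_h/μ = 869·2.46·0.2971/0.0148 = 4.292e+04.
ε/D_h = 9.9e-05/0.2971 = 0.000333; Haaland gives 1/√f = -1.8 log₁₀[3.23e-05+0.000161] = 6.686, so f = 0.02237.
ΔP = f(L/D_h)(ρV²/2) = 0.02237·33.2/0.2971·2629 = 6573 Pa.

ΔP ≈ 6570 Pa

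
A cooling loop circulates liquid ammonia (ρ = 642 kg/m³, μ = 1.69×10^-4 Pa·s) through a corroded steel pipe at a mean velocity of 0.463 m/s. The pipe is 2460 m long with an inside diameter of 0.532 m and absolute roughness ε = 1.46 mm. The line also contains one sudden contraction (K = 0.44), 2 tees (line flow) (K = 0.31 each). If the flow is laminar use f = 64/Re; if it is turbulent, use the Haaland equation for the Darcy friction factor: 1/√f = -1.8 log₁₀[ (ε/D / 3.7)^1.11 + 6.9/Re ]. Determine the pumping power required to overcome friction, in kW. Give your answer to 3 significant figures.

Reynolds number Re = ρVD/μ = 642 · 0.463 · 0.532 / 0.000169 = 9.357e+05.
Re > 4000 → turbulent. Relative roughness ε/D = 0.00146/0.532 = 0.00274. Haaland: 1/√f = -1.8 log₁₀[(0.00274/3.7)^1.11 + 6.9/9.357e+05] = -1.8 log₁₀[0.000336 + 7.37e-06] = 6.236, so f = 0.02571.
Total minor-loss coefficient ΣK = 1·0.44 + 2·0.31 = 1.06.
ΔP = [f·L/D + ΣK]·(ρV²/2) = [0.02571·2460/0.532 + 1.06]·(642·0.463²/2) = [118.9 + 1.06]·68.81 = 8255 Pa.
Q = V·A = 0.463·0.2223 = 0.1029 m³/s.
Pumping power P = QΔP = 0.1029·8255 = 849.5 W = 0.850 kW.

P ≈ 0.850 kW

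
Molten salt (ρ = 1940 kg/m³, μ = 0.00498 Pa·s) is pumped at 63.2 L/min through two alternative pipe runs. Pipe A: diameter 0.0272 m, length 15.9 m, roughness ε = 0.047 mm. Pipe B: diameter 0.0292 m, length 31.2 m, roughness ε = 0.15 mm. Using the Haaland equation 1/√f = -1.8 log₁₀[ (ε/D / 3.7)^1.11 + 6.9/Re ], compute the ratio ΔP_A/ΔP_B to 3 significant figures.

ΔP_A/ΔP_B ≈ 0.608

Pipe A: V = Q/A = 0.001053/0.0005811 = 1.813 m/s; Re = 1.921e+04; ε/D = 0.00173; Haaland → f = 0.02919; ΔP_A = f(L/D)(ρV²/2) = 5.439e+04 Pa.
Pipe B: V = Q/A = 0.001053/0.0006697 = 1.573 m/s; Re = 1.789e+04; ε/D = 0.00514; Haaland → f = 0.03487; ΔP_B = f(L/D)(ρV²/2) = 8.941e+04 Pa.
ΔP_A/ΔP_B = 5.439e+04/8.941e+04 = 0.608.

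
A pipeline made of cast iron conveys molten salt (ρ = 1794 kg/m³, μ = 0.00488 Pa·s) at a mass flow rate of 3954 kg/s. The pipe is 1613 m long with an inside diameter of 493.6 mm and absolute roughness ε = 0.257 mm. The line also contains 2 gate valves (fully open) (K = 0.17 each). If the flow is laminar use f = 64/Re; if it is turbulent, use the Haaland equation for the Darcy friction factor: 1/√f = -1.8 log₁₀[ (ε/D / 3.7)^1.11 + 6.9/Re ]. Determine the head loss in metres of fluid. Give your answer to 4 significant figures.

A = πD²/4 = π(0.4936)²/4 = 0.1914 m²; mean velocity V = ṁ/(ρA) = 3954/(1794 · 0.1914) = 11.52 m/s.
Reynolds number Re = ρVD/μ = 1794 · 11.52 · 0.4936 / 0.00488 = 2.09e+06.
Re > 4000 → turbulent. Relative roughness ε/D = 0.000257/0.4936 = 0.000521. Haaland: 1/√f = -1.8 log₁₀[(0.000521/3.7)^1.11 + 6.9/2.09e+06] = -1.8 log₁₀[5.3e-05 + 3.3e-06] = 7.648, so f = 0.01709.
Total minor-loss coefficient ΣK = 2·0.17 = 0.34.
ΔP = [f·L/D + ΣK]·(ρV²/2) = [0.01709·1613/0.4936 + 0.34]·(1794·11.52²/2) = [55.86 + 0.34]·1.19e+05 = 6.688e+06 Pa.
Head loss h_f = ΔP/(ρg) = 6.688e+06/(1794·9.81) = 380.0 m.

h_f ≈ 380.0 m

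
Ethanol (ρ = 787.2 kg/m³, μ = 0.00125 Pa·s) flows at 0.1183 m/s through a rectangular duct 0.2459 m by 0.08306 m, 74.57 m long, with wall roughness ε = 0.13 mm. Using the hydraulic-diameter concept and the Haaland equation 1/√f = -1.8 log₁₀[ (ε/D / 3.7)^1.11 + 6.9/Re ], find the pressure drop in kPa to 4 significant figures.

ΔP ≈ 0.1087 kPa

Hydraulic diameter D_h = 4A/P = 4·(0.2459·0.08306)/(2·(0.2459+0.08306)) = 0.0817/0.6579 = 0.1242 m.
Re = ρVD_h/μ = 787.2·0.1183·0.1242/0.00125 = 9251.
ε/D_h = 0.00013/0.1242 = 0.00105; Haaland gives 1/√f = -1.8 log₁₀[0.000115+0.000746] = 5.517, so f = 0.03285.
ΔP = f(L/D_h)(ρV²/2) = 0.03285·74.57/0.1242·5.508 = 108.7 Pa.
ΔP = 0.1087 kPa.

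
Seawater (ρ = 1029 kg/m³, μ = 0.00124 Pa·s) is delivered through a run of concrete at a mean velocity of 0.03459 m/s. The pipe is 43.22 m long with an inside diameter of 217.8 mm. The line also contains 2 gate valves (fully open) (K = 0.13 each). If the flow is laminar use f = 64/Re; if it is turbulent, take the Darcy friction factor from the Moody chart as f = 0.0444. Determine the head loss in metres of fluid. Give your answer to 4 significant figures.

Reynolds number Re = ρVD/μ = 1029 · 0.03459 · 0.2178 / 0.00124 = 6252.
Re > 4000 → turbulent; use the Moody-chart value f = 0.0444.
Total minor-loss coefficient ΣK = 2·0.13 = 0.26.
ΔP = [f·L/D + ΣK]·(ρV²/2) = [0.0444·43.22/0.2178 + 0.26]·(1029·0.03459²/2) = [8.811 + 0.26]·0.6156 = 5.584 Pa.
Head loss h_f = ΔP/(ρg) = 5.584/(1029·9.81) = 5.531×10^-4 m.

h_f ≈ 5.531×10^-4 m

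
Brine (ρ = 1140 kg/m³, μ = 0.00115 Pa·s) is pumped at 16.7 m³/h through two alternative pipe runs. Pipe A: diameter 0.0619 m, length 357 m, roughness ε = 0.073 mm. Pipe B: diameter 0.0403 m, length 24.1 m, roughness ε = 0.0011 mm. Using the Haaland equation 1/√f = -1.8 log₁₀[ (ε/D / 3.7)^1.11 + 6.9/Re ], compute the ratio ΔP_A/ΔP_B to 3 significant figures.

Pipe A: V = Q/A = 0.004639/0.003009 = 1.541 m/s; Re = 9.459e+04; ε/D = 0.00118; Haaland → f = 0.02267; ΔP_A = f(L/D)(ρV²/2) = 1.771e+05 Pa.
Pipe B: V = Q/A = 0.004639/0.001276 = 3.637 m/s; Re = 1.453e+05; ε/D = 2.73e-05; Haaland → f = 0.01665; ΔP_B = f(L/D)(ρV²/2) = 7.507e+04 Pa.
ΔP_A/ΔP_B = 1.771e+05/7.507e+04 = 2.36.

ΔP_A/ΔP_B ≈ 2.36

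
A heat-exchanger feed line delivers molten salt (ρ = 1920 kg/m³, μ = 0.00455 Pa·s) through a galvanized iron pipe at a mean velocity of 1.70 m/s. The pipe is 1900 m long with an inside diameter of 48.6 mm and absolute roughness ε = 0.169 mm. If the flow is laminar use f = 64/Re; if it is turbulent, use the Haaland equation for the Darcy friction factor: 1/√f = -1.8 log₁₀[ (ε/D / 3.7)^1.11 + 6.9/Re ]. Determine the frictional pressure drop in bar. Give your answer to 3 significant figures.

ΔP ≈ 32.7 bar

Reynolds number Re = ρVD/μ = 1920 · 1.7 · 0.0486 / 0.00455 = 3.486e+04.
Re > 4000 → turbulent. Relative roughness ε/D = 0.000169/0.0486 = 0.00348. Haaland: 1/√f = -1.8 log₁₀[(0.00348/3.7)^1.11 + 6.9/3.486e+04] = -1.8 log₁₀[0.000437 + 0.000198] = 5.756, so f = 0.03019.
Darcy-Weisbach: ΔP = f(L/D)(ρV²/2) = 0.03019·(1900/0.0486)·(1920·1.7²/2) = 0.03019·3.909e+04·2774 = 3.274e+06 Pa.
ΔP = 3.274e+06 Pa = 32.7 bar.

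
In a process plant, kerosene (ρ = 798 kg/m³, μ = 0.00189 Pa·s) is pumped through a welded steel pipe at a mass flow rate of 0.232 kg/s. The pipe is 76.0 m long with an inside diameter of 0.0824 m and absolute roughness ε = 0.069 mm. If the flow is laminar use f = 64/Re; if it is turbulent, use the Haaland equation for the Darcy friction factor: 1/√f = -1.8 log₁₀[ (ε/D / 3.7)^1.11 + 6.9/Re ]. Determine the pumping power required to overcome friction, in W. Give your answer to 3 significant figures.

P ≈ 0.0107 W

A = πD²/4 = π(0.0824)²/4 = 0.005333 m²; mean velocity V = ṁ/(ρA) = 0.232/(798 · 0.005333) = 0.05452 m/s.
Reynolds number Re = ρVD/μ = 798 · 0.05452 · 0.0824 / 0.00189 = 1897.
Re < 2300 → laminar flow, so f = 64/Re = 64/1897 = 0.03374 (the turbulent correlation is not needed).
Darcy-Weisbach: ΔP = f(L/D)(ρV²/2) = 0.03374·(76/0.0824)·(798·0.05452²/2) = 0.03374·922.3·1.186 = 36.91 Pa.
Q = ṁ/ρ = 0.232/798 = 0.0002907 m³/s.
Pumping power P = QΔP = 0.0002907·36.91 = 0.01073 W = 0.0107 W.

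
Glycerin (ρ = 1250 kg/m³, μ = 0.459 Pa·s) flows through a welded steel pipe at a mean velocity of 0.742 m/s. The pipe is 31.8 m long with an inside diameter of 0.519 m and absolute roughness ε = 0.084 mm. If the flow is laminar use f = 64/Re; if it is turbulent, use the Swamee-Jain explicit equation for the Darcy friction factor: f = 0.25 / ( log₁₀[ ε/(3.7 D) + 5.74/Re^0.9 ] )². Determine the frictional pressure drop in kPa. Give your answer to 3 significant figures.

ΔP ≈ 1.29 kPa

Reynolds number Re = ρVD/μ = 1250 · 0.742 · 0.519 / 0.459 = 1049.
Re < 2300 → laminar flow, so f = 64/Re = 64/1049 = 0.06103 (the turbulent correlation is not needed).
Darcy-Weisbach: ΔP = f(L/D)(ρV²/2) = 0.06103·(31.8/0.519)·(1250·0.742²/2) = 0.06103·61.27·344.1 = 1287 Pa.
ΔP = 1287 Pa = 1.29 kPa.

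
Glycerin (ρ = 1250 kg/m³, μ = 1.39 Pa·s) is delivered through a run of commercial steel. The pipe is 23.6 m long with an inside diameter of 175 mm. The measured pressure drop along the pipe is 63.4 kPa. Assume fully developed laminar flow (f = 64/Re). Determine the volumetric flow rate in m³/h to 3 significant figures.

Q ≈ 160 m³/h

For laminar flow, f = 64/Re with Re = ρVD/μ, so Darcy-Weisbach reduces to ΔP = 32μLV/D². Solving for V: V = ΔP·D²/(32μL) = 6.34e+04·(0.175)²/(32·1.39·23.6) = 1.85 m/s.
Check: Re = ρVD/μ = 1250·1.85·0.175/1.39 = 291.1 < 2300, so the laminar assumption holds.
Q = V·A = 1.85·(π/4·0.175²) = 0.04449 m³/s = 160 m³/h.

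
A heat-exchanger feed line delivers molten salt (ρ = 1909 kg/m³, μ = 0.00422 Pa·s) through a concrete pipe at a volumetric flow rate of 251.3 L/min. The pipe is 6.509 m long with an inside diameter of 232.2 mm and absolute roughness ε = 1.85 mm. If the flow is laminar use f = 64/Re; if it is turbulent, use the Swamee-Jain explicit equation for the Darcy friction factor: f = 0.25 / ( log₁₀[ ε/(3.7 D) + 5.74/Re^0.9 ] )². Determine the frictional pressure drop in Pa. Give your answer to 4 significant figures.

Q = 251.3 L/min = 251.3/60000 = 0.004188 m³/s.
Cross-sectional area A = πD²/4 = π(0.2322)²/4 = 0.04235 m²; mean velocity V = Q/A = 0.004188/0.04235 = 0.09891 m/s.
Reynolds number Re = ρVD/μ = 1909 · 0.09891 · 0.2322 / 0.00422 = 1.039e+04.
Re > 4000 → turbulent. Relative roughness ε/D = 0.00185/0.2322 = 0.00797. Swamee-Jain: f = 0.25/(log₁₀[0.00797/3.7 + 5.74/1.039e+04^0.9])² = 0.25/(log₁₀[0.00215 + 0.00139])² = 0.25/(-2.45)² = 0.04164.
Darcy-Weisbach: ΔP = f(L/D)(ρV²/2) = 0.04164·(6.509/0.2322)·(1909·0.09891²/2) = 0.04164·28.03·9.337 = 10.9 Pa.

ΔP ≈ 10.90 Pa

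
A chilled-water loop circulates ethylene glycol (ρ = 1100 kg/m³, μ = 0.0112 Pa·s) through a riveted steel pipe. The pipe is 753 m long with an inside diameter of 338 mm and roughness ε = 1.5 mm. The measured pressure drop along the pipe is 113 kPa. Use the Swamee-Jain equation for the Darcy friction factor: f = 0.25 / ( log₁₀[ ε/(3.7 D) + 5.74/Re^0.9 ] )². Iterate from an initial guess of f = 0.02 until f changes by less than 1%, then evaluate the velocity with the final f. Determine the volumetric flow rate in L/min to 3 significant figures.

Rearranging Darcy-Weisbach: V = √(2·ΔP·D/(f·L·ρ)). With ε/D = 0.0015/0.338 = 0.00444, iterate starting from f = 0.02:
  f = 0.02 → V = √(2·1.13e+05·0.338/(0.02·753·1100)) = 2.147 m/s; Re = ρVD/μ = 7.128e+04; f → 0.031
  f = 0.031 → V = 1.725 m/s; Re = 5.726e+04; f → 0.03135
  f = 0.03135 → V = 1.715 m/s; Re = 5.694e+04; f → 0.03135
Converged (Δf/f < 1%). With the final f = 0.03135: V = √(2·1.13e+05·0.338/(0.03135·753·1100)) = 1.715 m/s.
Q = V·A = 1.715·(π/4·0.338²) = 0.1539 m³/s = 9230 L/min.

Q ≈ 9230 L/min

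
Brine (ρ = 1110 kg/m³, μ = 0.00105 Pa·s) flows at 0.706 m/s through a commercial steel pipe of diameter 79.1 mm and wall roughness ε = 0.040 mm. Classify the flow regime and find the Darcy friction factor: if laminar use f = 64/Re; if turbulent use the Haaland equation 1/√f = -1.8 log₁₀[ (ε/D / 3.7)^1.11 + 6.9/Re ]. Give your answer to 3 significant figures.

Re = ρVD/μ = 1110·0.706·0.0791/0.00105 = 5.904e+04.
Re > 4000 → turbulent. ε/D = 4e-05/0.0791 = 0.000506; Haaland: 1/√f = -1.8 log₁₀[5.14e-05 + 0.000117] = 6.793, so f = 0.02167.

f ≈ 0.0217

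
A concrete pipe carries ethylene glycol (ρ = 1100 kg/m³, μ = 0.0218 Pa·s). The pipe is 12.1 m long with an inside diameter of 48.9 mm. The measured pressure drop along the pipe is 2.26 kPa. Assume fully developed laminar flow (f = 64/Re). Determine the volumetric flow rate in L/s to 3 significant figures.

For laminar flow, f = 64/Re with Re = ρVD/μ, so Darcy-Weisbach reduces to ΔP = 32μLV/D². Solving for V: V = ΔP·D²/(32μL) = 2260·(0.0489)²/(32·0.0218·12.1) = 0.6402 m/s.
Check: Re = ρVD/μ = 1100·0.6402·0.0489/0.0218 = 1580 < 2300, so the laminar assumption holds.
Q = V·A = 0.6402·(π/4·0.0489²) = 0.001202 m³/s = 1.20 L/s.

Q ≈ 1.20 L/s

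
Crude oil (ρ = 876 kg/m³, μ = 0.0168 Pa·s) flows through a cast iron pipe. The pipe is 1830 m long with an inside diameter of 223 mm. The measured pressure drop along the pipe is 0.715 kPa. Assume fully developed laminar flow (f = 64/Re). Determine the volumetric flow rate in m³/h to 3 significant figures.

For laminar flow, f = 64/Re with Re = ρVD/μ, so Darcy-Weisbach reduces to ΔP = 32μLV/D². Solving for V: V = ΔP·D²/(32μL) = 715·(0.223)²/(32·0.0168·1830) = 0.03614 m/s.
Check: Re = ρVD/μ = 876·0.03614·0.223/0.0168 = 420.2 < 2300, so the laminar assumption holds.
Q = V·A = 0.03614·(π/4·0.223²) = 0.001412 m³/s = 5.08 m³/h.

Q ≈ 5.08 m³/h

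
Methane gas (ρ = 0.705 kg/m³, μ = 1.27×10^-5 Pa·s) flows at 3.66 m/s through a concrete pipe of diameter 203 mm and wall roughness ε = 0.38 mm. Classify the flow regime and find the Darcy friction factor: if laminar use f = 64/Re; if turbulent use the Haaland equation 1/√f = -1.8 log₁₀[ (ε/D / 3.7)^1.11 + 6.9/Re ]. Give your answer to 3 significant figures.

Re = ρVD/μ = 0.705·3.66·0.203/1.27e-05 = 4.124e+04.
Re > 4000 → turbulent. ε/D = 0.00038/0.203 = 0.00187; Haaland: 1/√f = -1.8 log₁₀[0.00022 + 0.000167] = 6.142, so f = 0.0265.

f ≈ 0.0265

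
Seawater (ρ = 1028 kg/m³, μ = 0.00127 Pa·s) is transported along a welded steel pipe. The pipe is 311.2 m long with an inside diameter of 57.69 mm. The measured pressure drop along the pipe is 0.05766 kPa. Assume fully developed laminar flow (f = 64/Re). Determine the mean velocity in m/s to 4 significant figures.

V ≈ 0.01517 m/s

For laminar flow, f = 64/Re with Re = ρVD/μ, so Darcy-Weisbach reduces to ΔP = 32μLV/D². Solving for V: V = ΔP·D²/(32μL) = 57.66·(0.05769)²/(32·0.00127·311.2) = 0.01517 m/s.
Check: Re = ρVD/μ = 1028·0.01517·0.05769/0.00127 = 708.6 < 2300, so the laminar assumption holds.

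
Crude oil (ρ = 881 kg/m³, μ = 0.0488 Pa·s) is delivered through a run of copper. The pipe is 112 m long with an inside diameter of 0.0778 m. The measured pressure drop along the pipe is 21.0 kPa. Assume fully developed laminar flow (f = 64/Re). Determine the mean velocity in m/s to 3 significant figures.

V ≈ 0.727 m/s

For laminar flow, f = 64/Re with Re = ρVD/μ, so Darcy-Weisbach reduces to ΔP = 32μLV/D². Solving for V: V = ΔP·D²/(32μL) = 2.1e+04·(0.0778)²/(32·0.0488·112) = 0.7268 m/s.
Check: Re = ρVD/μ = 881·0.7268·0.0778/0.0488 = 1021 < 2300, so the laminar assumption holds.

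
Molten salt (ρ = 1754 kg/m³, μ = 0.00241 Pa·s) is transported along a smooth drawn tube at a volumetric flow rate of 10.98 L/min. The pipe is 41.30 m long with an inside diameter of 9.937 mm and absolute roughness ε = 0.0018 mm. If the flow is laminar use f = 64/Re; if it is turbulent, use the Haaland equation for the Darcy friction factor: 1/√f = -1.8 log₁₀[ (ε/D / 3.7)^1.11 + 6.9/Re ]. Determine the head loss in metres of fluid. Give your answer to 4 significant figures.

h_f ≈ 31.94 m

Q = 10.98 L/min = 10.98/60000 = 0.000183 m³/s.
Cross-sectional area A = πD²/4 = π(0.009937)²/4 = 7.755e-05 m²; mean velocity V = Q/A = 0.000183/7.755e-05 = 2.36 m/s.
Reynolds number Re = ρVD/μ = 1754 · 2.36 · 0.009937 / 0.00241 = 1.707e+04.
Re > 4000 → turbulent. Relative roughness ε/D = 1.8e-06/0.009937 = 0.000181. Haaland: 1/√f = -1.8 log₁₀[(0.000181/3.7)^1.11 + 6.9/1.707e+04] = -1.8 log₁₀[1.64e-05 + 0.000404] = 6.077, so f = 0.02708.
Darcy-Weisbach: ΔP = f(L/D)(ρV²/2) = 0.02708·(41.3/0.009937)·(1754·2.36²/2) = 0.02708·4156·4883 = 5.496e+05 Pa.
Head loss h_f = ΔP/(ρg) = 5.496e+05/(1754·9.81) = 31.94 m.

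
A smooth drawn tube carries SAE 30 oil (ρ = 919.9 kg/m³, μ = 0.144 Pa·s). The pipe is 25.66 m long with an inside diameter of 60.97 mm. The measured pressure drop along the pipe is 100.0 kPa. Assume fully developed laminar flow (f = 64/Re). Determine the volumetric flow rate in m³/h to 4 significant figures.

Q ≈ 33.04 m³/h

For laminar flow, f = 64/Re with Re = ρVD/μ, so Darcy-Weisbach reduces to ΔP = 32μLV/D². Solving for V: V = ΔP·D²/(32μL) = 1e+05·(0.06097)²/(32·0.144·25.66) = 3.144 m/s.
Check: Re = ρVD/μ = 919.9·3.144·0.06097/0.144 = 1224 < 2300, so the laminar assumption holds.
Q = V·A = 3.144·(π/4·0.06097²) = 0.009179 m³/s = 33.04 m³/h.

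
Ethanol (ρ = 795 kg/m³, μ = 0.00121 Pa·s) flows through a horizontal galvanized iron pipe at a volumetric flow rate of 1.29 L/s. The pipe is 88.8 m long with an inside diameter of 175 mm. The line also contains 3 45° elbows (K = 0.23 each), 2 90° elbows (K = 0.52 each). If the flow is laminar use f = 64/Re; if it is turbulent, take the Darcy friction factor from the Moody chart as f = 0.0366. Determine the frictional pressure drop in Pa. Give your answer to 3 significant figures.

Q = 1.29 L/s = 1.29/1000 = 0.00129 m³/s.
Cross-sectional area A = πD²/4 = π(0.175)²/4 = 0.02405 m²; mean velocity V = Q/A = 0.00129/0.02405 = 0.05363 m/s.
Reynolds number Re = ρVD/μ = 795 · 0.05363 · 0.175 / 0.00121 = 6167.
Re > 4000 → turbulent; use the Moody-chart value f = 0.0366.
Total minor-loss coefficient ΣK = 3·0.23 + 2·0.52 = 1.73.
ΔP = [f·L/D + ΣK]·(ρV²/2) = [0.0366·88.8/0.175 + 1.73]·(795·0.05363²/2) = [18.57 + 1.73]·1.143 = 23.21 Pa.

ΔP ≈ 23.2 Pa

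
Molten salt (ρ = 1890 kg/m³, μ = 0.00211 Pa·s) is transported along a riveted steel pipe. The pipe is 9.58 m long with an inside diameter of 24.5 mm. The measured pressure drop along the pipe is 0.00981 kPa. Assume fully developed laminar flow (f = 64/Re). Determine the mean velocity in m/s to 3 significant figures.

For laminar flow, f = 64/Re with Re = ρVD/μ, so Darcy-Weisbach reduces to ΔP = 32μLV/D². Solving for V: V = ΔP·D²/(32μL) = 9.81·(0.0245)²/(32·0.00211·9.58) = 0.009103 m/s.
Check: Re = ρVD/μ = 1890·0.009103·0.0245/0.00211 = 199.8 < 2300, so the laminar assumption holds.

V ≈ 0.00910 m/s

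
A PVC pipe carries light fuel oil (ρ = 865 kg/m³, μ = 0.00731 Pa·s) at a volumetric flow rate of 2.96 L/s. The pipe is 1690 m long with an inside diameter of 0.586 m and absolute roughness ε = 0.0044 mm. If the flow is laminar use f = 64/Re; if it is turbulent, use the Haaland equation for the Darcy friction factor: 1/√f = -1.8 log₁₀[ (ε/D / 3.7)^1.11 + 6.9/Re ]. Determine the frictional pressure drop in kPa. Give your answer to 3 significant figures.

Q = 2.96 L/s = 2.96/1000 = 0.00296 m³/s.
Cross-sectional area A = πD²/4 = π(0.586)²/4 = 0.2697 m²; mean velocity V = Q/A = 0.00296/0.2697 = 0.01098 m/s.
Reynolds number Re = ρVD/μ = 865 · 0.01098 · 0.586 / 0.00731 = 761.
Re < 2300 → laminar flow, so f = 64/Re = 64/761 = 0.0841 (the turbulent correlation is not needed).
Darcy-Weisbach: ΔP = f(L/D)(ρV²/2) = 0.0841·(1690/0.586)·(865·0.01098²/2) = 0.0841·2884·0.0521 = 12.63 Pa.
ΔP = 12.63 Pa = 0.0126 kPa.

ΔP ≈ 0.0126 kPa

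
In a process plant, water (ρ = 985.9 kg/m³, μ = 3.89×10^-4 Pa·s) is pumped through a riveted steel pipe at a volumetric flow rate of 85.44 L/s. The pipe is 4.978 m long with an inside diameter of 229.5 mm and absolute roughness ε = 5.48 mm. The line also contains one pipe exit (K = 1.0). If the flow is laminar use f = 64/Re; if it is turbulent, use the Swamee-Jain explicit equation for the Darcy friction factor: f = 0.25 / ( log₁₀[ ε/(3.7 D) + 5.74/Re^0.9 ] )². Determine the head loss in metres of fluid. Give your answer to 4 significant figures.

h_f ≈ 0.4635 m

Q = 85.44 L/s = 85.44/1000 = 0.08544 m³/s.
Cross-sectional area A = πD²/4 = π(0.2295)²/4 = 0.04137 m²; mean velocity V = Q/A = 0.08544/0.04137 = 2.065 m/s.
Reynolds number Re = ρVD/μ = 985.9 · 2.065 · 0.2295 / 0.000389 = 1.201e+06.
Re > 4000 → turbulent. Relative roughness ε/D = 0.00548/0.2295 = 0.0239. Swamee-Jain: f = 0.25/(log₁₀[0.0239/3.7 + 5.74/1.201e+06^0.9])² = 0.25/(log₁₀[0.00645 + 1.94e-05])² = 0.25/(-2.189)² = 0.05218.
Total minor-loss coefficient ΣK = 1·1 = 1.
ΔP = [f·L/D + ΣK]·(ρV²/2) = [0.05218·4.978/0.2295 + 1]·(985.9·2.065²/2) = [1.132 + 1]·2103 = 4483 Pa.
Head loss h_f = ΔP/(ρg) = 4483/(985.9·9.81) = 0.4635 m.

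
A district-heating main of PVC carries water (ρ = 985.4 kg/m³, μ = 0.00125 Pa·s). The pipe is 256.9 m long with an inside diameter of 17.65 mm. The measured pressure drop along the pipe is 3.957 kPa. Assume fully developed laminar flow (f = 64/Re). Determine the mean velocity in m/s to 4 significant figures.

V ≈ 0.1200 m/s

For laminar flow, f = 64/Re with Re = ρVD/μ, so Darcy-Weisbach reduces to ΔP = 32μLV/D². Solving for V: V = ΔP·D²/(32μL) = 3957·(0.01765)²/(32·0.00125·256.9) = 0.12 m/s.
Check: Re = ρVD/μ = 985.4·0.12·0.01765/0.00125 = 1669 < 2300, so the laminar assumption holds.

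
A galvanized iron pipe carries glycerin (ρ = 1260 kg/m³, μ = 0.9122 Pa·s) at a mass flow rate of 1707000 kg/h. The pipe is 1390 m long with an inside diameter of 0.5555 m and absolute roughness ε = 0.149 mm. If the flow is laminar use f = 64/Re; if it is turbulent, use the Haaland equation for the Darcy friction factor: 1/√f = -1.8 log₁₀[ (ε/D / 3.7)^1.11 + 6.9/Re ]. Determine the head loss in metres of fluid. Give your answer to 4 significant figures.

ṁ = 1707000 kg/h = 1707000/3600 = 474.2 kg/s.
A = πD²/4 = π(0.5555)²/4 = 0.2424 m²; mean velocity V = ṁ/(ρA) = 474.2/(1260 · 0.2424) = 1.553 m/s.
Reynolds number Re = ρVD/μ = 1260 · 1.553 · 0.5555 / 0.912 = 1191.
Re < 2300 → laminar flow, so f = 64/Re = 64/1191 = 0.05372 (the turbulent correlation is not needed).
Darcy-Weisbach: ΔP = f(L/D)(ρV²/2) = 0.05372·(1390/0.5555)·(1260·1.553²/2) = 0.05372·2502·1519 = 2.042e+05 Pa.
Head loss h_f = ΔP/(ρg) = 2.042e+05/(1260·9.81) = 16.52 m.

h_f ≈ 16.52 m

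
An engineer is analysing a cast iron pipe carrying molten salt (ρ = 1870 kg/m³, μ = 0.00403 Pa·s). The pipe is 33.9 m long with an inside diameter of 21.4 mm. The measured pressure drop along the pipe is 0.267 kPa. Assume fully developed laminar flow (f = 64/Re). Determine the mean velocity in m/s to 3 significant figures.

For laminar flow, f = 64/Re with Re = ρVD/μ, so Darcy-Weisbach reduces to ΔP = 32μLV/D². Solving for V: V = ΔP·D²/(32μL) = 267·(0.0214)²/(32·0.00403·33.9) = 0.02797 m/s.
Check: Re = ρVD/μ = 1870·0.02797·0.0214/0.00403 = 277.7 < 2300, so the laminar assumption holds.

V ≈ 0.0280 m/s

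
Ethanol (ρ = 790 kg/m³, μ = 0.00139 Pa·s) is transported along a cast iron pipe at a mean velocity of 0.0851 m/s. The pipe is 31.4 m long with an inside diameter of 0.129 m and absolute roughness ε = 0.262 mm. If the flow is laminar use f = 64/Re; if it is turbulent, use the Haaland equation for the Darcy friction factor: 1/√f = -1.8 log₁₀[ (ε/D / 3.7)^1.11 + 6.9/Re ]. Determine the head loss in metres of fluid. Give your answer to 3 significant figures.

h_f ≈ 0.00336 m

Reynolds number Re = ρVD/μ = 790 · 0.0851 · 0.129 / 0.00139 = 6239.
Re > 4000 → turbulent. Relative roughness ε/D = 0.000262/0.129 = 0.00203. Haaland: 1/√f = -1.8 log₁₀[(0.00203/3.7)^1.11 + 6.9/6239] = -1.8 log₁₀[0.00024 + 0.00111] = 5.168, so f = 0.03745.
Darcy-Weisbach: ΔP = f(L/D)(ρV²/2) = 0.03745·(31.4/0.129)·(790·0.0851²/2) = 0.03745·243.4·2.861 = 26.07 Pa.
Head loss h_f = ΔP/(ρg) = 26.07/(790·9.81) = 0.00336 m.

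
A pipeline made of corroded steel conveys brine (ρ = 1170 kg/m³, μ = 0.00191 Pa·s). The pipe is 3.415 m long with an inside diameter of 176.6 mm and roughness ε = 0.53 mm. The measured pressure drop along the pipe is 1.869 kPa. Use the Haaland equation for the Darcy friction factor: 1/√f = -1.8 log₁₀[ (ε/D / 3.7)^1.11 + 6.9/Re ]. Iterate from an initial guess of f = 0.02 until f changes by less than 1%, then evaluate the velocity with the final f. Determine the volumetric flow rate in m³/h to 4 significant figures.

Q ≈ 219.5 m³/h

Rearranging Darcy-Weisbach: V = √(2·ΔP·D/(f·L·ρ)). With ε/D = 0.00053/0.1766 = 0.003, iterate starting from f = 0.02:
  f = 0.02 → V = √(2·1869·0.1766/(0.02·3.415·1170)) = 2.874 m/s; Re = ρVD/μ = 3.109e+05; f → 0.02661
  f = 0.02661 → V = 2.492 m/s; Re = 2.696e+05; f → 0.02667
Converged (Δf/f < 1%). With the final f = 0.02667: V = √(2·1869·0.1766/(0.02667·3.415·1170)) = 2.489 m/s.
Q = V·A = 2.489·(π/4·0.1766²) = 0.06097 m³/s = 219.5 m³/h.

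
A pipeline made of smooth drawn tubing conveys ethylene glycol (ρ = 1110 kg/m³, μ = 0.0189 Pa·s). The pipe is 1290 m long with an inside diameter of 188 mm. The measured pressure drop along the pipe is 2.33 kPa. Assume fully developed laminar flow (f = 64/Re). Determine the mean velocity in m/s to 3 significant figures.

V ≈ 0.106 m/s

For laminar flow, f = 64/Re with Re = ρVD/μ, so Darcy-Weisbach reduces to ΔP = 32μLV/D². Solving for V: V = ΔP·D²/(32μL) = 2330·(0.188)²/(32·0.0189·1290) = 0.1056 m/s.
Check: Re = ρVD/μ = 1110·0.1056·0.188/0.0189 = 1165 < 2300, so the laminar assumption holds.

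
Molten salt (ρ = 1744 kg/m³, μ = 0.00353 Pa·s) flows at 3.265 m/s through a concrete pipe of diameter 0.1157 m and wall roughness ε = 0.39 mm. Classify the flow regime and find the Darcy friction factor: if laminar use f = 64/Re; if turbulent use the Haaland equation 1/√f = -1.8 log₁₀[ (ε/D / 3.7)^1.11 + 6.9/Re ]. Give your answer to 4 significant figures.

Re = ρVD/μ = 1744·3.265·0.1157/0.00353 = 1.866e+05.
Re > 4000 → turbulent. ε/D = 0.00039/0.1157 = 0.00337; Haaland: 1/√f = -1.8 log₁₀[0.000422 + 3.7e-05] = 6.009, so f = 0.02769.

f ≈ 0.02769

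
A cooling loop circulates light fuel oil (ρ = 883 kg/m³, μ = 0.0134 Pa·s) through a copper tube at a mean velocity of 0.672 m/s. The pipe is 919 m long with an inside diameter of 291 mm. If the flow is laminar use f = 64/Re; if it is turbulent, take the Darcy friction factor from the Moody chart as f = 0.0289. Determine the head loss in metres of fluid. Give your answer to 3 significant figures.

h_f ≈ 2.10 m

Reynolds number Re = ρVD/μ = 883 · 0.672 · 0.291 / 0.0134 = 1.289e+04.
Re > 4000 → turbulent; use the Moody-chart value f = 0.0289.
Darcy-Weisbach: ΔP = f(L/D)(ρV²/2) = 0.0289·(919/0.291)·(883·0.672²/2) = 0.0289·3158·199.4 = 1.82e+04 Pa.
Head loss h_f = ΔP/(ρg) = 1.82e+04/(883·9.81) = 2.10 m.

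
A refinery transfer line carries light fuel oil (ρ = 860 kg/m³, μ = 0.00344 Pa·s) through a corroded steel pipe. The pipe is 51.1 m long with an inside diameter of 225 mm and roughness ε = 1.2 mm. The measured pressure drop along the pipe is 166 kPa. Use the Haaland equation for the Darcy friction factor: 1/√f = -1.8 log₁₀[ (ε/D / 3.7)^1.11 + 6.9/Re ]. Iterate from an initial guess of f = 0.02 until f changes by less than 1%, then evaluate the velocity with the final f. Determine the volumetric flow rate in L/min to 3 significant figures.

Rearranging Darcy-Weisbach: V = √(2·ΔP·D/(f·L·ρ)). With ε/D = 0.0012/0.225 = 0.00533, iterate starting from f = 0.02:
  f = 0.02 → V = √(2·1.66e+05·0.225/(0.02·51.1·860)) = 9.219 m/s; Re = ρVD/μ = 5.186e+05; f → 0.03119
  f = 0.03119 → V = 7.382 m/s; Re = 4.152e+05; f → 0.03123
Converged (Δf/f < 1%). With the final f = 0.03123: V = √(2·1.66e+05·0.225/(0.03123·51.1·860)) = 7.377 m/s.
Q = V·A = 7.377·(π/4·0.225²) = 0.2933 m³/s = 17600 L/min.

Q ≈ 17600 L/min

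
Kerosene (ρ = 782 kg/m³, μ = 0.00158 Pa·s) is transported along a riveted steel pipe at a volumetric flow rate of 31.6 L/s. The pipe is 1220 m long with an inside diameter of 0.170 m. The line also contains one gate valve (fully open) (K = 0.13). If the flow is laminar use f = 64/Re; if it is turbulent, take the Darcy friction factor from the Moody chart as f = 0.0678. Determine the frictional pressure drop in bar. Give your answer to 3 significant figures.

ΔP ≈ 3.69 bar

Q = 31.6 L/s = 31.6/1000 = 0.0316 m³/s.
Cross-sectional area A = πD²/4 = π(0.17)²/4 = 0.0227 m²; mean velocity V = Q/A = 0.0316/0.0227 = 1.392 m/s.
Reynolds number Re = ρVD/μ = 782 · 1.392 · 0.17 / 0.00158 = 1.171e+05.
Re > 4000 → turbulent; use the Moody-chart value f = 0.0678.
Total minor-loss coefficient ΣK = 1·0.13 = 0.13.
ΔP = [f·L/D + ΣK]·(ρV²/2) = [0.0678·1220/0.17 + 0.13]·(782·1.392²/2) = [486.6 + 0.13]·757.8 = 3.688e+05 Pa.
ΔP = 3.688e+05 Pa = 3.69 bar.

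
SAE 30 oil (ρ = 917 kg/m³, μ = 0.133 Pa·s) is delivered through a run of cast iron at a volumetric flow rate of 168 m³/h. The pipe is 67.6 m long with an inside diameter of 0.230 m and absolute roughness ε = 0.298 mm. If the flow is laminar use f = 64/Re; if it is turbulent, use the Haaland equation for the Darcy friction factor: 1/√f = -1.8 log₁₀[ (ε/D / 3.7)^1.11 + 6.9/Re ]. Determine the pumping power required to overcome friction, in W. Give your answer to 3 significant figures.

P ≈ 285 W

Q = 168 m³/h = 168/3600 = 0.04667 m³/s.
Cross-sectional area A = πD²/4 = π(0.23)²/4 = 0.04155 m²; mean velocity V = Q/A = 0.04667/0.04155 = 1.123 m/s.
Reynolds number Re = ρVD/μ = 917 · 1.123 · 0.23 / 0.133 = 1781.
Re < 2300 → laminar flow, so f = 64/Re = 64/1781 = 0.03593 (the turbulent correlation is not needed).
Darcy-Weisbach: ΔP = f(L/D)(ρV²/2) = 0.03593·(67.6/0.23)·(917·1.123²/2) = 0.03593·293.9·578.4 = 6109 Pa.
Pumping power P = QΔP = 0.04667·6109 = 285.1 W = 285 W.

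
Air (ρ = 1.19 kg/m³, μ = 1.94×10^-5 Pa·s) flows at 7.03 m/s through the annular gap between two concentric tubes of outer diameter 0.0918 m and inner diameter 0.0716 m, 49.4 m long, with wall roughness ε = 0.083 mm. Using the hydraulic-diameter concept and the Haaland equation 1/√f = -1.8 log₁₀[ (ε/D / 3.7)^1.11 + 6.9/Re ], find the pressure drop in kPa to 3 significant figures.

Hydraulic diameter D_h = 4A/P = D_o - D_i = 0.0918 - 0.0716 = 0.0202 m.
Re = ρVD_h/μ = 1.19·7.03·0.0202/1.94e-05 = 8711.
ε/D_h = 8.3e-05/0.0202 = 0.00411; Haaland gives 1/√f = -1.8 log₁₀[0.000525+0.000792] = 5.184, so f = 0.03721.
ΔP = f(L/D_h)(ρV²/2) = 0.03721·49.4/0.0202·29.41 = 2676 Pa.
ΔP = 2.68 kPa.

ΔP ≈ 2.68 kPa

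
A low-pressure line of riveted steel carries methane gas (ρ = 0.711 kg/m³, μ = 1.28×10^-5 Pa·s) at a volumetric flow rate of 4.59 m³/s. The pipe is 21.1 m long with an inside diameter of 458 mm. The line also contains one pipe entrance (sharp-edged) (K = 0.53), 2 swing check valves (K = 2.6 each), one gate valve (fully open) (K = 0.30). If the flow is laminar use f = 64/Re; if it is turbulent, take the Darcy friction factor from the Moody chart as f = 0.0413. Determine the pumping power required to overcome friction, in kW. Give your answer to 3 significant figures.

P ≈ 10.0 kW

Cross-sectional area A = πD²/4 = π(0.458)²/4 = 0.1647 m²; mean velocity V = Q/A = 4.59/0.1647 = 27.86 m/s.
Reynolds number Re = ρVD/μ = 0.711 · 27.86 · 0.458 / 1.28e-05 = 7.088e+05.
Re > 4000 → turbulent; use the Moody-chart value f = 0.0413.
Total minor-loss coefficient ΣK = 1·0.53 + 2·2.6 + 1·0.3 = 6.03.
ΔP = [f·L/D + ΣK]·(ρV²/2) = [0.0413·21.1/0.458 + 6.03]·(0.711·27.86²/2) = [1.903 + 6.03]·275.9 = 2189 Pa.
Pumping power P = QΔP = 4.59·2189 = 10050 W = 10.0 kW.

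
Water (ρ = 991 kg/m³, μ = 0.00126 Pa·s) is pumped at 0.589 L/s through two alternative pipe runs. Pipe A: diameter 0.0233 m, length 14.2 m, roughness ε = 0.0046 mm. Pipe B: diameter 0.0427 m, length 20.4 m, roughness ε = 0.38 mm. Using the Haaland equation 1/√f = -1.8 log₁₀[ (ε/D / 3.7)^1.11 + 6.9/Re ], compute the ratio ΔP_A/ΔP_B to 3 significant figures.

Pipe A: V = Q/A = 0.000589/0.0004264 = 1.381 m/s; Re = 2.531e+04; ε/D = 0.000197; Haaland → f = 0.02468; ΔP_A = f(L/D)(ρV²/2) = 1.422e+04 Pa.
Pipe B: V = Q/A = 0.000589/0.001432 = 0.4113 m/s; Re = 1.381e+04; ε/D = 0.0089; Haaland → f = 0.04052; ΔP_B = f(L/D)(ρV²/2) = 1623 Pa.
ΔP_A/ΔP_B = 1.422e+04/1623 = 8.76.

ΔP_A/ΔP_B ≈ 8.76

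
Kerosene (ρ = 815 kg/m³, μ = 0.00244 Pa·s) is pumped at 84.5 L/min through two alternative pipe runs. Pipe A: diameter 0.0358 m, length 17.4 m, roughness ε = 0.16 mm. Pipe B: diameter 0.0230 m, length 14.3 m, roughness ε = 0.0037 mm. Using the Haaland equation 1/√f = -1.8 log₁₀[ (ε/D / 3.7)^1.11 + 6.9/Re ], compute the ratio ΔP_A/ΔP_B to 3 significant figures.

ΔP_A/ΔP_B ≈ 0.186

Pipe A: V = Q/A = 0.001408/0.001007 = 1.399 m/s; Re = 1.673e+04; ε/D = 0.00447; Haaland → f = 0.03419; ΔP_A = f(L/D)(ρV²/2) = 1.325e+04 Pa.
Pipe B: V = Q/A = 0.001408/0.0004155 = 3.39 m/s; Re = 2.604e+04; ε/D = 0.000161; Haaland → f = 0.02444; ΔP_B = f(L/D)(ρV²/2) = 7.114e+04 Pa.
ΔP_A/ΔP_B = 1.325e+04/7.114e+04 = 0.186.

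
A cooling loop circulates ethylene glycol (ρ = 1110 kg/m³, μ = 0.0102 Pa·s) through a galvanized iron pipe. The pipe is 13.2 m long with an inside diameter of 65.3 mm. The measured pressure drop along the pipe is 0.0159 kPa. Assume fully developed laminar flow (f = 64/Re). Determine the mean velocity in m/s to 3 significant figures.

For laminar flow, f = 64/Re with Re = ρVD/μ, so Darcy-Weisbach reduces to ΔP = 32μLV/D². Solving for V: V = ΔP·D²/(32μL) = 15.9·(0.0653)²/(32·0.0102·13.2) = 0.01574 m/s.
Check: Re = ρVD/μ = 1110·0.01574·0.0653/0.0102 = 111.8 < 2300, so the laminar assumption holds.

V ≈ 0.0157 m/s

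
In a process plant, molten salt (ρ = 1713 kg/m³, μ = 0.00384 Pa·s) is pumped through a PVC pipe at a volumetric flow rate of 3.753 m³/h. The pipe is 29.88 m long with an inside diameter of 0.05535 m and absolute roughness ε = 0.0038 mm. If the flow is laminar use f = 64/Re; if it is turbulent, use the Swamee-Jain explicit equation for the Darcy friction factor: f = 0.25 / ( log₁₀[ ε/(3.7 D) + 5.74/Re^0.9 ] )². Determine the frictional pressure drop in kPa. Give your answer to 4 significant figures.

ΔP ≈ 2.650 kPa

Q = 3.753 m³/h = 3.753/3600 = 0.001043 m³/s.
Cross-sectional area A = πD²/4 = π(0.05535)²/4 = 0.002406 m²; mean velocity V = Q/A = 0.001043/0.002406 = 0.4333 m/s.
Reynolds number Re = ρVD/μ = 1713 · 0.4333 · 0.05535 / 0.00384 = 1.07e+04.
Re > 4000 → turbulent. Relative roughness ε/D = 3.8e-06/0.05535 = 6.87e-05. Swamee-Jain: f = 0.25/(log₁₀[6.87e-05/3.7 + 5.74/1.07e+04^0.9])² = 0.25/(log₁₀[1.86e-05 + 0.00136])² = 0.25/(-2.862)² = 0.03053.
Darcy-Weisbach: ΔP = f(L/D)(ρV²/2) = 0.03053·(29.88/0.05535)·(1713·0.4333²/2) = 0.03053·539.8·160.8 = 2650 Pa.
ΔP = 2650 Pa = 2.650 kPa.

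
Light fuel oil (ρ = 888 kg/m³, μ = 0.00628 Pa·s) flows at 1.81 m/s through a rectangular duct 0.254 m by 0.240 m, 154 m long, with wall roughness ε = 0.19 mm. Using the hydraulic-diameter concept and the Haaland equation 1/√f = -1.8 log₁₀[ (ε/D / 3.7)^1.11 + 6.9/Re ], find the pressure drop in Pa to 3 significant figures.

ΔP ≈ 20300 Pa

Hydraulic diameter D_h = 4A/P = 4·(0.254·0.24)/(2·(0.254+0.24)) = 0.2438/0.988 = 0.2468 m.
Re = ρVD_h/μ = 888·1.81·0.2468/0.00628 = 6.317e+04.
ε/D_h = 0.00019/0.2468 = 0.00077; Haaland gives 1/√f = -1.8 log₁₀[8.19e-05+0.000109] = 6.694, so f = 0.02232.
ΔP = f(L/D_h)(ρV²/2) = 0.02232·154/0.2468·1455 = 2.026e+04 Pa.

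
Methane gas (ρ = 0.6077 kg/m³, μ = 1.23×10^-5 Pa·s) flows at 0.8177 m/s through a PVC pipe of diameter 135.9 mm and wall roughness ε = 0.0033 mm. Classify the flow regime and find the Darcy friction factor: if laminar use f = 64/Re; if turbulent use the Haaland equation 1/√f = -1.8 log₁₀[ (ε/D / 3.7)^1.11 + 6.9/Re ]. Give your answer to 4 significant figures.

f ≈ 0.03670

Re = ρVD/μ = 0.6077·0.8177·0.1359/1.23e-05 = 5490.
Re > 4000 → turbulent. ε/D = 3.3e-06/0.1359 = 2.43e-05; Haaland: 1/√f = -1.8 log₁₀[1.77e-06 + 0.00126] = 5.22, so f = 0.0367.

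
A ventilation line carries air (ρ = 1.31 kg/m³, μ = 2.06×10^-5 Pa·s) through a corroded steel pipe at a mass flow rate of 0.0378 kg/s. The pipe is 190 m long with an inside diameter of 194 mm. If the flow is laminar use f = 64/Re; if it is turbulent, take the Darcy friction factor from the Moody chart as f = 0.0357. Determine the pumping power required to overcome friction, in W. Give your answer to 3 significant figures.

A = πD²/4 = π(0.194)²/4 = 0.02956 m²; mean velocity V = ṁ/(ρA) = 0.0378/(1.31 · 0.02956) = 0.9762 m/s.
Reynolds number Re = ρVD/μ = 1.31 · 0.9762 · 0.194 / 2.06e-05 = 1.204e+04.
Re > 4000 → turbulent; use the Moody-chart value f = 0.0357.
Darcy-Weisbach: ΔP = f(L/D)(ρV²/2) = 0.0357·(190/0.194)·(1.31·0.9762²/2) = 0.0357·979.4·0.6242 = 21.82 Pa.
Q = ṁ/ρ = 0.0378/1.31 = 0.02885 m³/s.
Pumping power P = QΔP = 0.02885·21.82 = 0.6297 W = 0.630 W.

P ≈ 0.630 W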